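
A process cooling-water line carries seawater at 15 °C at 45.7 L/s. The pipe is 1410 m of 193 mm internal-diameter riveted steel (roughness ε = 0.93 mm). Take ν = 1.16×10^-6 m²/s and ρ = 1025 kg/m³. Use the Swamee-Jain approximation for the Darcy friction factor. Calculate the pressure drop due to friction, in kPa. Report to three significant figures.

Δp ≈ 279 kPa

V = 4Q/(πD²) = 4·0.0457/(π·0.193²) = 1.562 m/s
Re = VD/ν = 1.562·0.193/1.16×10^-6 = 2.60×10^5 → turbulent
ε/D = 0.93/193 = 0.00482
Swamee-Jain: f = 0.03056
h_f = f(L/D)V²/(2g) = 0.03056·(1410/0.193)·1.562²/(2·9.81) = 27.76 m
Δp = ρg·h_f = 1025·9.81·27.76 = 279.2 kPa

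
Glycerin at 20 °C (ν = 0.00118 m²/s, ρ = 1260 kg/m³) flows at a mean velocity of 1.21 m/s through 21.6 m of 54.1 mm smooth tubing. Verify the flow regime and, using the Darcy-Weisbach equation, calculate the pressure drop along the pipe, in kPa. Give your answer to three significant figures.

Δp ≈ 425 kPa

Re = VD/ν = 1.21·0.05410/0.00118 = 55.5 → laminar (Re < 2300)
f = 64/Re = 1.154
h_f = f(L/D)V²/(2g) = 1.154·(21.6/0.05410)·1.21²/(2·9.81) = 34.37 m
Δp = ρg·h_f = 1260·9.81·34.37 = 424.9 kPa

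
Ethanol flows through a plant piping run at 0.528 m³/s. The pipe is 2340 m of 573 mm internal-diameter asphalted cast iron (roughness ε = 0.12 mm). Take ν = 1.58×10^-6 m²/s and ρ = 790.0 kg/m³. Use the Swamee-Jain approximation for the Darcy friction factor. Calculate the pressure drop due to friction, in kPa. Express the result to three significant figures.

V = 4Q/(πD²) = 4·0.528/(π·0.573²) = 2.048 m/s
Re = VD/ν = 2.048·0.573/1.58×10^-6 = 7.43×10^5 → turbulent
ε/D = 0.12/573 = 2.09×10^-4
Swamee-Jain: f = 0.01514
h_f = f(L/D)V²/(2g) = 0.01514·(2340/0.573)·2.048²/(2·9.81) = 13.21 m
Δp = ρg·h_f = 790.0·9.81·13.21 = 102.4 kPa

Δp ≈ 102 kPa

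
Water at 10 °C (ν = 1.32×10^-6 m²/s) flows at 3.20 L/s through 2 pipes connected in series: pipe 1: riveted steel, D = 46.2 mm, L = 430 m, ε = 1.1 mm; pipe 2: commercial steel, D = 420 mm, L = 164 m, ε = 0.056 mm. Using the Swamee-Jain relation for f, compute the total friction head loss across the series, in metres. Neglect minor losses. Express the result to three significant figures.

H ≈ 91.4 m

Pipe 1: V = 1.909 m/s, Re = 6.68×10^4, ε/D = 0.0238, f = 0.05289, h_1 = f(L/D)V²/2g = 91.42 m
Pipe 2: V = 0.02310 m/s, Re = 7350, ε/D = 1.33×10^-4, f = 0.03398, h_2 = f(L/D)V²/2g = 3.607×10^-4 m
Series → Q common, losses add: H = Σh = 91.42 m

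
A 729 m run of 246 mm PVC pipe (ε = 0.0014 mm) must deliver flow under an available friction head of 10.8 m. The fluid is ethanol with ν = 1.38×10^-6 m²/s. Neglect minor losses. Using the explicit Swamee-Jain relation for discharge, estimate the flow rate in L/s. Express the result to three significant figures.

Swamee-Jain (Type II): Q = -0.965·√(gD⁵h_f/L)·ln[ε/(3.7D) + √(3.17ν²L/(gD³h_f))]
√(gD⁵h_f/L) = √(9.81·0.246⁵·10.8/729) = 0.01144
ε/(3.7D) = 1.54×10^-6; √(3.17ν²L/(gD³h_f)) = 5.28×10^-5
Q = -0.965·0.01144·ln(5.436×10^-5) = 0.1084 m³/s
Check: V = 2.28 m/s, Re = 4.07×10^5, f = 0.01367, h_f = 10.7 m ≈ 10.8 m ✓

Q ≈ 108 L/s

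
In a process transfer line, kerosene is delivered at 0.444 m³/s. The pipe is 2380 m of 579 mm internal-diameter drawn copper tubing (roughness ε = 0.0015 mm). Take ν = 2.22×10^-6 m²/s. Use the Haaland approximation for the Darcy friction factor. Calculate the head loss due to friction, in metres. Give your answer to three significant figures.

h_f ≈ 7.98 m

V = 4Q/(πD²) = 4·0.444/(π·0.579²) = 1.686 m/s
Re = VD/ν = 1.686·0.579/2.22×10^-6 = 4.40×10^5 → turbulent
ε/D = 0.0015/579 = 2.59×10^-6
Haaland: f = 0.01339
h_f = f(L/D)V²/(2g) = 0.01339·(2380/0.579)·1.686²/(2·9.81) = 7.980 m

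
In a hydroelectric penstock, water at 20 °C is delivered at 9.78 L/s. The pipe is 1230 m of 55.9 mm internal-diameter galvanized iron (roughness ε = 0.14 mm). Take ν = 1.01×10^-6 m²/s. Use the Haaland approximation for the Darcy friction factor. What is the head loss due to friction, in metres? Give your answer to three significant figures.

h_f ≈ 455 m

V = 4Q/(πD²) = 4·0.00978/(π·0.0559²) = 3.985 m/s
Re = VD/ν = 3.985·0.0559/1.01×10^-6 = 2.21×10^5 → turbulent
ε/D = 0.14/55.9 = 0.00250
Haaland: f = 0.02555
h_f = f(L/D)V²/(2g) = 0.02555·(1230/0.0559)·3.985²/(2·9.81) = 455.1 m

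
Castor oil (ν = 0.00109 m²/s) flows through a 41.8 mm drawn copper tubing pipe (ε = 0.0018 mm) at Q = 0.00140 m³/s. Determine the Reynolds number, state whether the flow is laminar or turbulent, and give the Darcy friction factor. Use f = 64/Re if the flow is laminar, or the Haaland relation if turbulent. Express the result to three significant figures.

V = 4Q/(πD²) = 1.020 m/s
Re = VD/ν = 1.020·0.0418/0.00109 = 39.1
Re < 2300 → laminar → f = 64/Re = 1.636

Re ≈ 39.1; laminar; f = 64/Re ≈ 1.64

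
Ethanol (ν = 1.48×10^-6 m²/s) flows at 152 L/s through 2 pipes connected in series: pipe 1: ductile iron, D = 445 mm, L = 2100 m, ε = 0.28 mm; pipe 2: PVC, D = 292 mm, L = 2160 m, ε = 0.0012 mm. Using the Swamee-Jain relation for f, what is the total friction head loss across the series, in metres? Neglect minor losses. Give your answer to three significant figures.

Pipe 1: V = 0.9773 m/s, Re = 2.94×10^5, ε/D = 6.29×10^-4, f = 0.01906, h_1 = f(L/D)V²/2g = 4.378 m
Pipe 2: V = 2.270 m/s, Re = 4.48×10^5, ε/D = 4.11×10^-6, f = 0.01341, h_2 = f(L/D)V²/2g = 26.06 m
Series → Q common, losses add: H = Σh = 30.44 m

H ≈ 30.4 m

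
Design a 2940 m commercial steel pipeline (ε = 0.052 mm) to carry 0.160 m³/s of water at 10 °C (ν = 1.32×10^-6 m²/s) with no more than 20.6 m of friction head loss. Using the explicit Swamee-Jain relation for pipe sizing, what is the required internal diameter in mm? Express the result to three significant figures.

D ≈ 345 mm

Swamee-Jain (Type III): D = 0.66·[ε^1.25·(LQ²/(gh_f))^4.75 + ν·Q^9.4·(L/(gh_f))^5.2]^0.04
LQ²/(gh_f) = 0.3724; L/(gh_f) = 14.55
Term 1 = ε^1.25·(…)^4.75 = 4.05×10^-8; Term 2 = ν·Q^9.4·(…)^5.2 = 4.85×10^-8
D = 0.66·(4.05×10^-8 + 4.85×10^-8)^0.04 = 0.3448 m = 345 mm
Check: V = 1.71 m/s, Re = 4.48×10^5, f = 0.01520, h_f = 19.4 m ≈ 20.6 m ✓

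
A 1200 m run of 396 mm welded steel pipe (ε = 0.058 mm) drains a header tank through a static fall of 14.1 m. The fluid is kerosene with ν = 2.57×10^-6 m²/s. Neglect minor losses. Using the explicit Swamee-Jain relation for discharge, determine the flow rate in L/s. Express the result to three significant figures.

Swamee-Jain (Type II): Q = -0.965·√(gD⁵h_f/L)·ln[ε/(3.7D) + √(3.17ν²L/(gD³h_f))]
√(gD⁵h_f/L) = √(9.81·0.396⁵·14.1/1200) = 0.03350
ε/(3.7D) = 3.96×10^-5; √(3.17ν²L/(gD³h_f)) = 5.41×10^-5
Q = -0.965·0.03350·ln(9.367×10^-5) = 0.2999 m³/s
Check: V = 2.43 m/s, Re = 3.75×10^5, f = 0.01545, h_f = 14.1 m ≈ 14.1 m ✓

Q ≈ 300 L/s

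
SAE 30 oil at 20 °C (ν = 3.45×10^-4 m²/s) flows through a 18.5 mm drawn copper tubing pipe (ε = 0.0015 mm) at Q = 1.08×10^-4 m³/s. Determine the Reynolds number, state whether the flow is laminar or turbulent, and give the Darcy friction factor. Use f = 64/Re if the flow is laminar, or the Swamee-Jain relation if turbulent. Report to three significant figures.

V = 4Q/(πD²) = 0.4018 m/s
Re = VD/ν = 0.4018·0.0185/3.45×10^-4 = 21.5
Re < 2300 → laminar → f = 64/Re = 2.971

Re ≈ 21.5; laminar; f = 64/Re ≈ 2.97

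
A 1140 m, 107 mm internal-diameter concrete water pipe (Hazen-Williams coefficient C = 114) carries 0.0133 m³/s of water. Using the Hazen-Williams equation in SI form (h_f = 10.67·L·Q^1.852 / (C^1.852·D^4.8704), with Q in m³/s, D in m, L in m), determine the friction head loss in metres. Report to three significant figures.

h_f = 10.67·1140·0.0133^1.852 / (114^1.852·0.107^4.8704) = 33.76 m

h_f ≈ 33.8 m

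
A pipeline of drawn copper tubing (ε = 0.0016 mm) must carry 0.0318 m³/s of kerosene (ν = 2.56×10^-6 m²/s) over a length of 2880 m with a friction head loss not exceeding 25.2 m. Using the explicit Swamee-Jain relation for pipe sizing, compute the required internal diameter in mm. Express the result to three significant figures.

D ≈ 180 mm

Swamee-Jain (Type III): D = 0.66·[ε^1.25·(LQ²/(gh_f))^4.75 + ν·Q^9.4·(L/(gh_f))^5.2]^0.04
LQ²/(gh_f) = 0.01178; L/(gh_f) = 11.65
Term 1 = ε^1.25·(…)^4.75 = 3.92×10^-17; Term 2 = ν·Q^9.4·(…)^5.2 = 7.52×10^-15
D = 0.66·(3.92×10^-17 + 7.52×10^-15)^0.04 = 0.1798 m = 180 mm
Check: V = 1.25 m/s, Re = 8.80×10^4, f = 0.01840, h_f = 23.6 m ≈ 25.2 m ✓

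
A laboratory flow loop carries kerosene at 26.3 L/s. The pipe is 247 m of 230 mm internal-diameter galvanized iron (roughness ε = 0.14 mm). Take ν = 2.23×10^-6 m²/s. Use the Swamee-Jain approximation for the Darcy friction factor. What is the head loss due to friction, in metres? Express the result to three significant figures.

V = 4Q/(πD²) = 4·0.0263/(π·0.230²) = 0.6330 m/s
Re = VD/ν = 0.6330·0.230/2.23×10^-6 = 6.53×10^4 → turbulent
ε/D = 0.14/230 = 6.09×10^-4
Swamee-Jain: f = 0.02207
h_f = f(L/D)V²/(2g) = 0.02207·(247/0.230)·0.6330²/(2·9.81) = 0.4841 m

h_f ≈ 0.484 m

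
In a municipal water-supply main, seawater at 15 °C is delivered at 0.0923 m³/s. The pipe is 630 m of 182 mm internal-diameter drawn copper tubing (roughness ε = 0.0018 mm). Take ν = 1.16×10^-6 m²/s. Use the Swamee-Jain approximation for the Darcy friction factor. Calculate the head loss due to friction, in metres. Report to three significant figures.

h_f ≈ 28.9 m

V = 4Q/(πD²) = 4·0.0923/(π·0.182²) = 3.548 m/s
Re = VD/ν = 3.548·0.182/1.16×10^-6 = 5.57×10^5 → turbulent
ε/D = 0.0018/182 = 9.89×10^-6
Swamee-Jain: f = 0.01301
h_f = f(L/D)V²/(2g) = 0.01301·(630/0.182)·3.548²/(2·9.81) = 28.90 m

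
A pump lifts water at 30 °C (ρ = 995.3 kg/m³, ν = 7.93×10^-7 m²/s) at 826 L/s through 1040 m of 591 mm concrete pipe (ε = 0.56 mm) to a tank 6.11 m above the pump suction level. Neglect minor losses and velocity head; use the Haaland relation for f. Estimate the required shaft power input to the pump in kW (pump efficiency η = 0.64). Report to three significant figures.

V = 4Q/(πD²) = 3.011 m/s; Re = 2.24×10^6; ε/D = 9.48×10^-4; f = 0.01954
h_f = f(L/D)V²/2g = 15.89 m
Total head H = z + h_f = 6.11 + 15.89 = 22.00 m
P_hyd = ρgQH = 995.3·9.81·0.826·22.00 = 177.5 kW
P_shaft = P_hyd/η = 177.5/0.64 = 277.3 kW

P_shaft ≈ 277 kW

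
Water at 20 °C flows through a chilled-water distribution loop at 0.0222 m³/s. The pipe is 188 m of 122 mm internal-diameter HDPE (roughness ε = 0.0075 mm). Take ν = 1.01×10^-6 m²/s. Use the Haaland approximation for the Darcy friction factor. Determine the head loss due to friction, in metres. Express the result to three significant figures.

V = 4Q/(πD²) = 4·0.0222/(π·0.122²) = 1.899 m/s
Re = VD/ν = 1.899·0.122/1.01×10^-6 = 2.29×10^5 → turbulent
ε/D = 0.0075/122 = 6.15×10^-5
Haaland: f = 0.01555
h_f = f(L/D)V²/(2g) = 0.01555·(188/0.122)·1.899²/(2·9.81) = 4.404 m

h_f ≈ 4.40 m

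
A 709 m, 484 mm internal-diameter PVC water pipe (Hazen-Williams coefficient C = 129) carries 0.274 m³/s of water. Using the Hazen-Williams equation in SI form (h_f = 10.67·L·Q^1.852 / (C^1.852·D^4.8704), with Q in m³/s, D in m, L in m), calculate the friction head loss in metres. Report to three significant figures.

h_f ≈ 2.91 m

h_f = 10.67·709·0.274^1.852 / (129^1.852·0.484^4.8704) = 2.908 m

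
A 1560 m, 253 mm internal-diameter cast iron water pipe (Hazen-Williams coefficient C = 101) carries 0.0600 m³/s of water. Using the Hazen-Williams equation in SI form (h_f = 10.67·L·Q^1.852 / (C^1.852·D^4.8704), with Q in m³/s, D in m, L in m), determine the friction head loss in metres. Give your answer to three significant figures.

h_f ≈ 14.2 m

h_f = 10.67·1560·0.0600^1.852 / (101^1.852·0.253^4.8704) = 14.24 m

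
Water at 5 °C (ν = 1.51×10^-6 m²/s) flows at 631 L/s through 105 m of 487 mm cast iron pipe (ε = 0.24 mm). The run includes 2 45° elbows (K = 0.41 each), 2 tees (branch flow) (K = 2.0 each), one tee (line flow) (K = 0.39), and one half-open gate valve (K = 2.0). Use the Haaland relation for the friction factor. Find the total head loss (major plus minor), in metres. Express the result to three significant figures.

H_L ≈ 6.37 m

V = 4Q/(πD²) = 3.388 m/s; V²/2g = 0.5849 m
Re = 1.09×10^6, ε/D = 4.93×10^-4 → f = 0.01709 (Haaland)
Major: h_f = f(L/D)·V²/2g = 0.01709·215.6·0.5849 = 2.155 m
Minor: ΣK = 7.21; h_m = ΣK·V²/2g = 4.217 m
Total H_L = 2.155 + 4.217 = 6.372 m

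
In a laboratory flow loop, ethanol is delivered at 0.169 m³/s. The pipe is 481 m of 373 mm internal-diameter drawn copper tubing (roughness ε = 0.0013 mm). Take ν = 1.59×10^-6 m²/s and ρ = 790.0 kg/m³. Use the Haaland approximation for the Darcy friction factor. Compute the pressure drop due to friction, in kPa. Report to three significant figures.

Δp ≈ 16.9 kPa

V = 4Q/(πD²) = 4·0.169/(π·0.373²) = 1.547 m/s
Re = VD/ν = 1.547·0.373/1.59×10^-6 = 3.63×10^5 → turbulent
ε/D = 0.0013/373 = 3.49×10^-6
Haaland: f = 0.01388
h_f = f(L/D)V²/(2g) = 0.01388·(481/0.373)·1.547²/(2·9.81) = 2.182 m
Δp = ρg·h_f = 790.0·9.81·2.182 = 16.91 kPa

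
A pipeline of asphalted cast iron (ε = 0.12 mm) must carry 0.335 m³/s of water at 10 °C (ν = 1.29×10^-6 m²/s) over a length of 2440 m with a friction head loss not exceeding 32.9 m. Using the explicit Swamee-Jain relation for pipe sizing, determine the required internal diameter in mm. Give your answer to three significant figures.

Swamee-Jain (Type III): D = 0.66·[ε^1.25·(LQ²/(gh_f))^4.75 + ν·Q^9.4·(L/(gh_f))^5.2]^0.04
LQ²/(gh_f) = 0.8484; L/(gh_f) = 7.560
Term 1 = ε^1.25·(…)^4.75 = 5.75×10^-6; Term 2 = ν·Q^9.4·(…)^5.2 = 1.64×10^-6
D = 0.66·(5.75×10^-6 + 1.64×10^-6)^0.04 = 0.4114 m = 411 mm
Check: V = 2.52 m/s, Re = 8.04×10^5, f = 0.01585, h_f = 30.4 m ≈ 32.9 m ✓

D ≈ 411 mm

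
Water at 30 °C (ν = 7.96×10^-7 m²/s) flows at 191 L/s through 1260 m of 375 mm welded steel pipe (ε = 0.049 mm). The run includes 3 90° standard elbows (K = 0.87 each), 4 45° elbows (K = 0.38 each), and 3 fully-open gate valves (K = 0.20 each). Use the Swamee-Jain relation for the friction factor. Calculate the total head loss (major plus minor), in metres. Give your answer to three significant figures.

H_L ≈ 7.97 m

V = 4Q/(πD²) = 1.729 m/s; V²/2g = 0.1524 m
Re = 8.15×10^5, ε/D = 1.31×10^-4 → f = 0.01416 (Swamee-Jain)
Major: h_f = f(L/D)·V²/2g = 0.01416·3360·0.1524 = 7.251 m
Minor: ΣK = 4.73; h_m = ΣK·V²/2g = 0.7210 m
Total H_L = 7.251 + 0.7210 = 7.972 m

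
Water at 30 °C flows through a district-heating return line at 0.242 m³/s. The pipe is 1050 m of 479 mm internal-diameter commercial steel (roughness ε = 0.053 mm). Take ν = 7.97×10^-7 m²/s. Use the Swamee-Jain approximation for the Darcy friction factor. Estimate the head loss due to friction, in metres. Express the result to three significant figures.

V = 4Q/(πD²) = 4·0.242/(π·0.479²) = 1.343 m/s
Re = VD/ν = 1.343·0.479/7.97×10^-7 = 8.07×10^5 → turbulent
ε/D = 0.053/479 = 1.11×10^-4
Swamee-Jain: f = 0.01391
h_f = f(L/D)V²/(2g) = 0.01391·(1050/0.479)·1.343²/(2·9.81) = 2.803 m

h_f ≈ 2.80 m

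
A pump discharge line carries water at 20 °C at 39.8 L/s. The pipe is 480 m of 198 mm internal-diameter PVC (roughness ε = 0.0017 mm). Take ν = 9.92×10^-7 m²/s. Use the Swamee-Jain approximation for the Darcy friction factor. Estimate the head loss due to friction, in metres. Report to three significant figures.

V = 4Q/(πD²) = 4·0.0398/(π·0.198²) = 1.293 m/s
Re = VD/ν = 1.293·0.198/9.92×10^-7 = 2.58×10^5 → turbulent
ε/D = 0.0017/198 = 8.59×10^-6
Swamee-Jain: f = 0.01488
h_f = f(L/D)V²/(2g) = 0.01488·(480/0.198)·1.293²/(2·9.81) = 3.072 m

h_f ≈ 3.07 m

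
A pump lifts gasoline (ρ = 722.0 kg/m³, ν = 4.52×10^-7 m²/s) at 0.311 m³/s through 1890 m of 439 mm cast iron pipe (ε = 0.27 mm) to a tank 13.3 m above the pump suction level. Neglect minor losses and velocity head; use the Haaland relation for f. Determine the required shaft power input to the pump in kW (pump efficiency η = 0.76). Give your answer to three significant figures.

P_shaft ≈ 86.2 kW

V = 4Q/(πD²) = 2.055 m/s; Re = 2.00×10^6; ε/D = 6.15×10^-4; f = 0.01773
h_f = f(L/D)V²/2g = 16.43 m
Total head H = z + h_f = 13.3 + 16.43 = 29.73 m
P_hyd = ρgQH = 722.0·9.81·0.311·29.73 = 65.48 kW
P_shaft = P_hyd/η = 65.48/0.76 = 86.16 kW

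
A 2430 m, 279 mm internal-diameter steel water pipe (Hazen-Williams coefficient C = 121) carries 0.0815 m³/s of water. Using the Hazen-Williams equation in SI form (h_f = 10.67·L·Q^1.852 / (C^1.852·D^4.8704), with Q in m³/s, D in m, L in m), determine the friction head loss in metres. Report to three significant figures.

h_f ≈ 17.4 m

h_f = 10.67·2430·0.0815^1.852 / (121^1.852·0.279^4.8704) = 17.38 m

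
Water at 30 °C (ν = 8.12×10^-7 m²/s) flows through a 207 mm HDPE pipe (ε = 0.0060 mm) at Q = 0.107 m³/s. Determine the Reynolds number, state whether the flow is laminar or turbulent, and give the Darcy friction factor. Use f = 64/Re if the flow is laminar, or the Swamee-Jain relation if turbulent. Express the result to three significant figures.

Re ≈ 8.11×10^5; turbulent; f ≈ 0.0126

V = 4Q/(πD²) = 3.179 m/s
Re = VD/ν = 3.179·0.207/8.12×10^-7 = 8.11×10^5
Re > 4000 → turbulent; ε/D = 2.90×10^-5
Swamee-Jain: f = 0.01262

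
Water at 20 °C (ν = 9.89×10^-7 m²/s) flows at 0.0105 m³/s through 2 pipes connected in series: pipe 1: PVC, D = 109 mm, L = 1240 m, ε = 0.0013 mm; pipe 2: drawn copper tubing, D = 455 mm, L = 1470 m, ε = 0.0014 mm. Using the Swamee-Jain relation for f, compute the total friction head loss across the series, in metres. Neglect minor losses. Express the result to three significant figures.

Pipe 1: V = 1.125 m/s, Re = 1.24×10^5, ε/D = 1.19×10^-5, f = 0.01717, h_1 = f(L/D)V²/2g = 12.60 m
Pipe 2: V = 0.06458 m/s, Re = 2.97×10^4, ε/D = 3.08×10^-6, f = 0.02344, h_2 = f(L/D)V²/2g = 0.01609 m
Series → Q common, losses add: H = Σh = 12.62 m

H ≈ 12.6 m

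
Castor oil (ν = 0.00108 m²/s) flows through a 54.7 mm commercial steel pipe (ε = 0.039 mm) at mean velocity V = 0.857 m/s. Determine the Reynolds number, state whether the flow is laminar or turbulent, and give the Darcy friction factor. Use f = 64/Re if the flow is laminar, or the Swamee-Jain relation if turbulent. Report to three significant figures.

Re ≈ 43.4; laminar; f = 64/Re ≈ 1.47

Re = VD/ν = 0.8570·0.0547/0.00108 = 43.4
Re < 2300 → laminar → f = 64/Re = 1.474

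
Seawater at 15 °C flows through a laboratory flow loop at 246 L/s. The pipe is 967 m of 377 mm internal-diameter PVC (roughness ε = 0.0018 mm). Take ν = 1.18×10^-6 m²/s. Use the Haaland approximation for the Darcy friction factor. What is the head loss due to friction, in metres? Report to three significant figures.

V = 4Q/(πD²) = 4·0.246/(π·0.377²) = 2.204 m/s
Re = VD/ν = 2.204·0.377/1.18×10^-6 = 7.04×10^5 → turbulent
ε/D = 0.0018/377 = 4.77×10^-6
Haaland: f = 0.01236
h_f = f(L/D)V²/(2g) = 0.01236·(967/0.377)·2.204²/(2·9.81) = 7.851 m

h_f ≈ 7.85 m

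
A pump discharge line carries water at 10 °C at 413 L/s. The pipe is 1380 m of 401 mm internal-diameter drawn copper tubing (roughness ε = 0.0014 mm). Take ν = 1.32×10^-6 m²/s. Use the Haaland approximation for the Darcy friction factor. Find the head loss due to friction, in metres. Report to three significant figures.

h_f ≈ 21.9 m

V = 4Q/(πD²) = 4·0.413/(π·0.401²) = 3.270 m/s
Re = VD/ν = 3.270·0.401/1.32×10^-6 = 9.93×10^5 → turbulent
ε/D = 0.0014/401 = 3.49×10^-6
Haaland: f = 0.01166
h_f = f(L/D)V²/(2g) = 0.01166·(1380/0.401)·3.270²/(2·9.81) = 21.87 m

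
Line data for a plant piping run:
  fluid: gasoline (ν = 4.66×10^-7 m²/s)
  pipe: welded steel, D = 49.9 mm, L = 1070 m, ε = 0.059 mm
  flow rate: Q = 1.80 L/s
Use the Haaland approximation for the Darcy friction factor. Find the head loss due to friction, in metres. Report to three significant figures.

h_f ≈ 20.9 m

V = 4Q/(πD²) = 4·0.00180/(π·0.0499²) = 0.9204 m/s
Re = VD/ν = 0.9204·0.0499/4.66×10^-7 = 9.86×10^4 → turbulent
ε/D = 0.059/49.9 = 0.00118
Haaland: f = 0.02261
h_f = f(L/D)V²/(2g) = 0.02261·(1070/0.0499)·0.9204²/(2·9.81) = 20.93 m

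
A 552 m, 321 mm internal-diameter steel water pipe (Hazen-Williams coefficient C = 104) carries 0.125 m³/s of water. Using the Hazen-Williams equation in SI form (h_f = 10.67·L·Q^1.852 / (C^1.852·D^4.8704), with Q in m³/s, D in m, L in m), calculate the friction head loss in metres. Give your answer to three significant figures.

h_f = 10.67·552·0.125^1.852 / (104^1.852·0.321^4.8704) = 5.828 m

h_f ≈ 5.83 m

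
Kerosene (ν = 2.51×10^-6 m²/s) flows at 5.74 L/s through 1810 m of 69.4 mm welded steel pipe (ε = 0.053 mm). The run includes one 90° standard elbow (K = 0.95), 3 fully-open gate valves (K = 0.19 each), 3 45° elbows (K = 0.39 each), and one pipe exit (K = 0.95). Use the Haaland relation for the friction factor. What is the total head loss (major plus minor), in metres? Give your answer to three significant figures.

H_L ≈ 72.9 m

V = 4Q/(πD²) = 1.517 m/s; V²/2g = 0.1174 m
Re = 4.20×10^4, ε/D = 7.64×10^-4 → f = 0.02369 (Haaland)
Major: h_f = f(L/D)·V²/2g = 0.02369·26081·0.1174 = 72.50 m
Minor: ΣK = 3.64; h_m = ΣK·V²/2g = 0.4272 m
Total H_L = 72.50 + 0.4272 = 72.93 m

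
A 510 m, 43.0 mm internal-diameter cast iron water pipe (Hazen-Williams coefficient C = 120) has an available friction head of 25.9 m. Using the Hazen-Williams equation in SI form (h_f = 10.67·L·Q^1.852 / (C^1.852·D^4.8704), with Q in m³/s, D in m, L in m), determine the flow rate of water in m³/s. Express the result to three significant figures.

Rearranging: Q = [h_f·C^1.852·D^4.8704 / (10.67·L)]^(1/1.852)
Q = [25.9·120^1.852·0.0430^4.8704 / (10.67·510)]^0.540 = 0.001704 m³/s

Q ≈ 0.00170 m³/s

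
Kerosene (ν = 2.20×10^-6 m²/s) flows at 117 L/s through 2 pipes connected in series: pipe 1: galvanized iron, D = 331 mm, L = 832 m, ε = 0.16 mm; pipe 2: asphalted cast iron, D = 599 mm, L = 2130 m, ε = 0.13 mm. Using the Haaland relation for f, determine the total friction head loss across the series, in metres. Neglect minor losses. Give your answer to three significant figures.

Pipe 1: V = 1.360 m/s, Re = 2.05×10^5, ε/D = 4.83×10^-4, f = 0.01851, h_1 = f(L/D)V²/2g = 4.385 m
Pipe 2: V = 0.4152 m/s, Re = 1.13×10^5, ε/D = 2.17×10^-4, f = 0.01844, h_2 = f(L/D)V²/2g = 0.5762 m
Series → Q common, losses add: H = Σh = 4.961 m

H ≈ 4.96 m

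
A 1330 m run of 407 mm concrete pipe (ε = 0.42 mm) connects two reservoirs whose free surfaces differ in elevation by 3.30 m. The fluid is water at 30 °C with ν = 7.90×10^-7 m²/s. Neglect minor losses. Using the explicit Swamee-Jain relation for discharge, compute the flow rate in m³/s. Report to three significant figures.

Q ≈ 0.128 m³/s

Swamee-Jain (Type II): Q = -0.965·√(gD⁵h_f/L)·ln[ε/(3.7D) + √(3.17ν²L/(gD³h_f))]
√(gD⁵h_f/L) = √(9.81·0.407⁵·3.30/1330) = 0.01649
ε/(3.7D) = 2.79×10^-4; √(3.17ν²L/(gD³h_f)) = 3.47×10^-5
Q = -0.965·0.01649·ln(3.136×10^-4) = 0.1284 m³/s
Check: V = 0.987 m/s, Re = 5.08×10^5, f = 0.02048, h_f = 3.32 m ≈ 3.30 m ✓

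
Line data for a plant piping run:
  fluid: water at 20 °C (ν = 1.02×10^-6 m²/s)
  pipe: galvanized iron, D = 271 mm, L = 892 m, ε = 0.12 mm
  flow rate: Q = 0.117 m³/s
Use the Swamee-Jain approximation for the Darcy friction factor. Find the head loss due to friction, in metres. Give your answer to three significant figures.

V = 4Q/(πD²) = 4·0.117/(π·0.271²) = 2.028 m/s
Re = VD/ν = 2.028·0.271/1.02×10^-6 = 5.39×10^5 → turbulent
ε/D = 0.12/271 = 4.43×10^-4
Swamee-Jain: f = 0.01734
h_f = f(L/D)V²/(2g) = 0.01734·(892/0.271)·2.028²/(2·9.81) = 11.97 m

h_f ≈ 12.0 m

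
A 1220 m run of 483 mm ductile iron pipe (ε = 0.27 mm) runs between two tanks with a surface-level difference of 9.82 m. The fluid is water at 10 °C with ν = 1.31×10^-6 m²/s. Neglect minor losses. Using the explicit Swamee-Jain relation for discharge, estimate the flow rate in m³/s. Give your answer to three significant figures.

Q ≈ 0.380 m³/s

Swamee-Jain (Type II): Q = -0.965·√(gD⁵h_f/L)·ln[ε/(3.7D) + √(3.17ν²L/(gD³h_f))]
√(gD⁵h_f/L) = √(9.81·0.483⁵·9.82/1220) = 0.04556
ε/(3.7D) = 1.51×10^-4; √(3.17ν²L/(gD³h_f)) = 2.47×10^-5
Q = -0.965·0.04556·ln(1.758×10^-4) = 0.3801 m³/s
Check: V = 2.07 m/s, Re = 7.65×10^5, f = 0.01783, h_f = 9.88 m ≈ 9.82 m ✓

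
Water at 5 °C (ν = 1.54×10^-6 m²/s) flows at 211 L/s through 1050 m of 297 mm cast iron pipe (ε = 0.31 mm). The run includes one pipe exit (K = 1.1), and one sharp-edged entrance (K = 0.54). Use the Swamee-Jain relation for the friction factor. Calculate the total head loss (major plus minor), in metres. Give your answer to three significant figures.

H_L ≈ 35.0 m

V = 4Q/(πD²) = 3.046 m/s; V²/2g = 0.4728 m
Re = 5.87×10^5, ε/D = 0.00104 → f = 0.02045 (Swamee-Jain)
Major: h_f = f(L/D)·V²/2g = 0.02045·3535·0.4728 = 34.18 m
Minor: ΣK = 1.64; h_m = ΣK·V²/2g = 0.7754 m
Total H_L = 34.18 + 0.7754 = 34.96 m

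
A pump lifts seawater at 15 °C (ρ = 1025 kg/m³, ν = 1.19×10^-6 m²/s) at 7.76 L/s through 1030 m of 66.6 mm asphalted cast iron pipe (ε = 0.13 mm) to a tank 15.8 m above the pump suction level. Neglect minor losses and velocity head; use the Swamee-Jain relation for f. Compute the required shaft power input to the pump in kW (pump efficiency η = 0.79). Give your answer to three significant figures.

P_shaft ≈ 11.2 kW

V = 4Q/(πD²) = 2.228 m/s; Re = 1.25×10^5; ε/D = 0.00195; f = 0.02488
h_f = f(L/D)V²/2g = 97.32 m
Total head H = z + h_f = 15.8 + 97.32 = 113.1 m
P_hyd = ρgQH = 1025·9.81·0.00776·113.1 = 8.826 kW
P_shaft = P_hyd/η = 8.826/0.79 = 11.17 kW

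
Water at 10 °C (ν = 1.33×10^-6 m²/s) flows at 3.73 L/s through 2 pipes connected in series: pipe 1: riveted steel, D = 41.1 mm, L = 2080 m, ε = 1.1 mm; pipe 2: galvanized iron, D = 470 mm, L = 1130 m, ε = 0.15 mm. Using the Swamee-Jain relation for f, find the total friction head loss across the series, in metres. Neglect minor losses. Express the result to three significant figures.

H ≈ 1130 m

Pipe 1: V = 2.811 m/s, Re = 8.69×10^4, ε/D = 0.0268, f = 0.05518, h_1 = f(L/D)V²/2g = 1125 m
Pipe 2: V = 0.02150 m/s, Re = 7600, ε/D = 3.19×10^-4, f = 0.03394, h_2 = f(L/D)V²/2g = 0.001923 m
Series → Q common, losses add: H = Σh = 1125 m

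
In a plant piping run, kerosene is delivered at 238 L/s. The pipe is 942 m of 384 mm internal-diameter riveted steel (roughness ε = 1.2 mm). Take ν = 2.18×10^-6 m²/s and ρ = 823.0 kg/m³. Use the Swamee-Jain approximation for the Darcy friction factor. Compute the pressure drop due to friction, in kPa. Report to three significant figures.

V = 4Q/(πD²) = 4·0.238/(π·0.384²) = 2.055 m/s
Re = VD/ν = 2.055·0.384/2.18×10^-6 = 3.62×10^5 → turbulent
ε/D = 1.2/384 = 0.00312
Swamee-Jain: f = 0.02696
h_f = f(L/D)V²/(2g) = 0.02696·(942/0.384)·2.055²/(2·9.81) = 14.24 m
Δp = ρg·h_f = 823.0·9.81·14.24 = 115.0 kPa

Δp ≈ 115 kPa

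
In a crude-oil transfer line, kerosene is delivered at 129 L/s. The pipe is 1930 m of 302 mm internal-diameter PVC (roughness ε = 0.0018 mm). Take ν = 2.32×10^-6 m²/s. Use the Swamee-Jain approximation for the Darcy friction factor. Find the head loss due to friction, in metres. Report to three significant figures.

h_f ≈ 16.0 m

V = 4Q/(πD²) = 4·0.129/(π·0.302²) = 1.801 m/s
Re = VD/ν = 1.801·0.302/2.32×10^-6 = 2.34×10^5 → turbulent
ε/D = 0.0018/302 = 5.96×10^-6
Swamee-Jain: f = 0.01512
h_f = f(L/D)V²/(2g) = 0.01512·(1930/0.302)·1.801²/(2·9.81) = 15.98 m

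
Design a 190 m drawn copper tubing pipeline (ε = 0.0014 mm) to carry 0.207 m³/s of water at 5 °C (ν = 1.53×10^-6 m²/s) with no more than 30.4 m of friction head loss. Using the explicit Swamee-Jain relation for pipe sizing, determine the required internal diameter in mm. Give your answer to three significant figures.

Swamee-Jain (Type III): D = 0.66·[ε^1.25·(LQ²/(gh_f))^4.75 + ν·Q^9.4·(L/(gh_f))^5.2]^0.04
LQ²/(gh_f) = 0.02730; L/(gh_f) = 0.6371
Term 1 = ε^1.25·(…)^4.75 = 1.80×10^-15; Term 2 = ν·Q^9.4·(…)^5.2 = 5.45×10^-14
D = 0.66·(1.80×10^-15 + 5.45×10^-14)^0.04 = 0.1948 m = 195 mm
Check: V = 6.95 m/s, Re = 8.84×10^5, f = 0.01202, h_f = 28.8 m ≈ 30.4 m ✓

D ≈ 195 mm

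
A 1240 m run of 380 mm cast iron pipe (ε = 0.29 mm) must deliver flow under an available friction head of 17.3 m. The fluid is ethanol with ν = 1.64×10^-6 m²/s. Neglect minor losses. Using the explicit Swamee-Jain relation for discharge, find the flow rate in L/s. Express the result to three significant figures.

Q ≈ 265 L/s

Swamee-Jain (Type II): Q = -0.965·√(gD⁵h_f/L)·ln[ε/(3.7D) + √(3.17ν²L/(gD³h_f))]
√(gD⁵h_f/L) = √(9.81·0.380⁵·17.3/1240) = 0.03293
ε/(3.7D) = 2.06×10^-4; √(3.17ν²L/(gD³h_f)) = 3.37×10^-5
Q = -0.965·0.03293·ln(2.400×10^-4) = 0.2649 m³/s
Check: V = 2.34 m/s, Re = 5.41×10^5, f = 0.01919, h_f = 17.4 m ≈ 17.3 m ✓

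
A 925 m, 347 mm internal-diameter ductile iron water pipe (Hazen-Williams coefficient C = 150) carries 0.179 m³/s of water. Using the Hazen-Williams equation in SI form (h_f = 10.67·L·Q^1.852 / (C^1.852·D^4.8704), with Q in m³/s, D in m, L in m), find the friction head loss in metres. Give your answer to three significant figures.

h_f ≈ 6.60 m

h_f = 10.67·925·0.179^1.852 / (150^1.852·0.347^4.8704) = 6.596 m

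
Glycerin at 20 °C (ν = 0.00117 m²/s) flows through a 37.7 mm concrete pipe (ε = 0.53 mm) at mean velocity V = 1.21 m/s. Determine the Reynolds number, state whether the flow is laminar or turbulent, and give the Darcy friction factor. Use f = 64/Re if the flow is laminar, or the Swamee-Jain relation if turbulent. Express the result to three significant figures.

Re = VD/ν = 1.210·0.0377/0.00117 = 39.0
Re < 2300 → laminar → f = 64/Re = 1.641

Re ≈ 39.0; laminar; f = 64/Re ≈ 1.64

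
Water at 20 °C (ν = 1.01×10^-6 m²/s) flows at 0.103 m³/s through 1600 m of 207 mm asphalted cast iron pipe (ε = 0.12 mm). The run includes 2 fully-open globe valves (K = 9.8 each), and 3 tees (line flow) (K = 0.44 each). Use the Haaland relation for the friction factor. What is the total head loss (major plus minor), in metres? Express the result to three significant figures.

V = 4Q/(πD²) = 3.061 m/s; V²/2g = 0.4774 m
Re = 6.27×10^5, ε/D = 5.80×10^-4 → f = 0.01792 (Haaland)
Major: h_f = f(L/D)·V²/2g = 0.01792·7729·0.4774 = 66.13 m
Minor: ΣK = 20.9; h_m = ΣK·V²/2g = 9.988 m
Total H_L = 66.13 + 9.988 = 76.12 m

H_L ≈ 76.1 m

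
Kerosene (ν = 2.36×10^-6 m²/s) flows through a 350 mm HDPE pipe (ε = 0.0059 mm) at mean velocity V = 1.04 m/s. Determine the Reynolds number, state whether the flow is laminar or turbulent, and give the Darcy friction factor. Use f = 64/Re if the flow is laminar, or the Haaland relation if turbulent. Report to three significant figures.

Re = VD/ν = 1.040·0.350/2.36×10^-6 = 1.54×10^5
Re > 4000 → turbulent; ε/D = 1.69×10^-5
Haaland: f = 0.01640

Re ≈ 1.54×10^5; turbulent; f ≈ 0.0164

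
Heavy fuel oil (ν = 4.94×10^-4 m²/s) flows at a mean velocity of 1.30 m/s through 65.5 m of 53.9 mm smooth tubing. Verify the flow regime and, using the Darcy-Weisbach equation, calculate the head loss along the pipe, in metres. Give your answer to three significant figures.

Re = VD/ν = 1.30·0.05390/4.94×10^-4 = 142 → laminar (Re < 2300)
f = 64/Re = 0.4512
h_f = f(L/D)V²/(2g) = 0.4512·(65.5/0.05390)·1.30²/(2·9.81) = 47.23 m

h_f ≈ 47.2 m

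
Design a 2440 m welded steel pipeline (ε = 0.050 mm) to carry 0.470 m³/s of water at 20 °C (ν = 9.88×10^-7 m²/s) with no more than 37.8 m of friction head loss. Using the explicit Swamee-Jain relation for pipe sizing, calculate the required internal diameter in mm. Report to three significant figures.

Swamee-Jain (Type III): D = 0.66·[ε^1.25·(LQ²/(gh_f))^4.75 + ν·Q^9.4·(L/(gh_f))^5.2]^0.04
LQ²/(gh_f) = 1.454; L/(gh_f) = 6.580
Term 1 = ε^1.25·(…)^4.75 = 2.48×10^-5; Term 2 = ν·Q^9.4·(…)^5.2 = 1.47×10^-5
D = 0.66·(2.48×10^-5 + 1.47×10^-5)^0.04 = 0.4400 m = 440 mm
Check: V = 3.09 m/s, Re = 1.38×10^6, f = 0.01340, h_f = 36.2 m ≈ 37.8 m ✓

D ≈ 440 mm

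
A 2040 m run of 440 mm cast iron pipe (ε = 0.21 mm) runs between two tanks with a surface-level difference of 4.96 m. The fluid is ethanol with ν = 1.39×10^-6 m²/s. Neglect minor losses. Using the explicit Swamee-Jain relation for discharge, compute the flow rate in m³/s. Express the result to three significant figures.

Swamee-Jain (Type II): Q = -0.965·√(gD⁵h_f/L)·ln[ε/(3.7D) + √(3.17ν²L/(gD³h_f))]
√(gD⁵h_f/L) = √(9.81·0.440⁵·4.96/2040) = 0.01983
ε/(3.7D) = 1.29×10^-4; √(3.17ν²L/(gD³h_f)) = 5.49×10^-5
Q = -0.965·0.01983·ln(1.839×10^-4) = 0.1646 m³/s
Check: V = 1.08 m/s, Re = 3.43×10^5, f = 0.01803, h_f = 4.99 m ≈ 4.96 m ✓

Q ≈ 0.165 m³/s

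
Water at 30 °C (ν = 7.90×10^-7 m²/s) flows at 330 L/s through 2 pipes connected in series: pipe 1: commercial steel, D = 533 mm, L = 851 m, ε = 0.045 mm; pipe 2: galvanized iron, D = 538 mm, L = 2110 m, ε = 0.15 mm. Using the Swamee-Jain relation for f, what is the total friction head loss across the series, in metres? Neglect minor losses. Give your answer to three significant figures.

Pipe 1: V = 1.479 m/s, Re = 9.98×10^5, ε/D = 8.44×10^-5, f = 0.01327, h_1 = f(L/D)V²/2g = 2.363 m
Pipe 2: V = 1.452 m/s, Re = 9.89×10^5, ε/D = 2.79×10^-4, f = 0.01557, h_2 = f(L/D)V²/2g = 6.559 m
Series → Q common, losses add: H = Σh = 8.922 m

H ≈ 8.92 m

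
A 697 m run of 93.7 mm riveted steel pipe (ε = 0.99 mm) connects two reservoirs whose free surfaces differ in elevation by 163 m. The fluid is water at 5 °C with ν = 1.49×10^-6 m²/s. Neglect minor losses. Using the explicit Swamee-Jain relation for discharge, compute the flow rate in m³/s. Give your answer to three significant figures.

Swamee-Jain (Type II): Q = -0.965·√(gD⁵h_f/L)·ln[ε/(3.7D) + √(3.17ν²L/(gD³h_f))]
√(gD⁵h_f/L) = √(9.81·0.0937⁵·163/697) = 0.004071
ε/(3.7D) = 0.00286; √(3.17ν²L/(gD³h_f)) = 6.11×10^-5
Q = -0.965·0.004071·ln(0.002917) = 0.02293 m³/s
Check: V = 3.33 m/s, Re = 2.09×10^5, f = 0.03905, h_f = 164 m ≈ 163 m ✓

Q ≈ 0.0229 m³/s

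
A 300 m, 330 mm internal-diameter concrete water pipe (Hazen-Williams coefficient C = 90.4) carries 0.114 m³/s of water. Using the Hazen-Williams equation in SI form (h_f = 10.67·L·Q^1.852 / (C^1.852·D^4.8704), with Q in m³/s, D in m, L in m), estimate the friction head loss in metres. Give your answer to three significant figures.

h_f = 10.67·300·0.114^1.852 / (90.4^1.852·0.330^4.8704) = 3.026 m

h_f ≈ 3.03 m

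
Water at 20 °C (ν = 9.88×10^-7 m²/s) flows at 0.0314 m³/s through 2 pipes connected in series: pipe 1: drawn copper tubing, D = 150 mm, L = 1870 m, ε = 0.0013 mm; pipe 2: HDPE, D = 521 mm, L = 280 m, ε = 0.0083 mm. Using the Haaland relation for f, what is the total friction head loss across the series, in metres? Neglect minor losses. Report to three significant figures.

H ≈ 29.5 m

Pipe 1: V = 1.777 m/s, Re = 2.70×10^5, ε/D = 8.67×10^-6, f = 0.01470, h_1 = f(L/D)V²/2g = 29.48 m
Pipe 2: V = 0.1473 m/s, Re = 7.77×10^4, ε/D = 1.59×10^-5, f = 0.01885, h_2 = f(L/D)V²/2g = 0.01120 m
Series → Q common, losses add: H = Σh = 29.49 m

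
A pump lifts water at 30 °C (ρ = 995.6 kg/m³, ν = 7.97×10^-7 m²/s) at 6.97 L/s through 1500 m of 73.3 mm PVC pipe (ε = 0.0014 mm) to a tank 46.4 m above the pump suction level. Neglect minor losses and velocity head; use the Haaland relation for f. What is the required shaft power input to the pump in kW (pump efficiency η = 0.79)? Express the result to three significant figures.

V = 4Q/(πD²) = 1.652 m/s; Re = 1.52×10^5; ε/D = 1.91×10^-5; f = 0.01646
h_f = f(L/D)V²/2g = 46.84 m
Total head H = z + h_f = 46.4 + 46.84 = 93.24 m
P_hyd = ρgQH = 995.6·9.81·0.00697·93.24 = 6.347 kW
P_shaft = P_hyd/η = 6.347/0.79 = 8.035 kW

P_shaft ≈ 8.03 kW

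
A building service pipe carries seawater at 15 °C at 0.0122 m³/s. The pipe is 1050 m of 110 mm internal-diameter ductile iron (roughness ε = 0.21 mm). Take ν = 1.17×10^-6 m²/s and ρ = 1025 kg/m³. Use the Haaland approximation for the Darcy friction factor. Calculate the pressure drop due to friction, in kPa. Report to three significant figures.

Δp ≈ 197 kPa

V = 4Q/(πD²) = 4·0.0122/(π·0.110²) = 1.284 m/s
Re = VD/ν = 1.284·0.110/1.17×10^-6 = 1.21×10^5 → turbulent
ε/D = 0.21/110 = 0.00191
Haaland: f = 0.02448
h_f = f(L/D)V²/(2g) = 0.02448·(1050/0.110)·1.284²/(2·9.81) = 19.63 m
Δp = ρg·h_f = 1025·9.81·19.63 = 197.4 kPa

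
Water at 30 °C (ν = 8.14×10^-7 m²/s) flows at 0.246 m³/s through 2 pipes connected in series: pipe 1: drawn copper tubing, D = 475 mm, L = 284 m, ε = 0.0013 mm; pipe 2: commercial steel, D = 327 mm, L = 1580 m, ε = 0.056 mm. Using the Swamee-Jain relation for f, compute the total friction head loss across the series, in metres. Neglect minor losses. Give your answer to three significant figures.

H ≈ 30.9 m

Pipe 1: V = 1.388 m/s, Re = 8.10×10^5, ε/D = 2.74×10^-6, f = 0.01209, h_1 = f(L/D)V²/2g = 0.7100 m
Pipe 2: V = 2.929 m/s, Re = 1.18×10^6, ε/D = 1.71×10^-4, f = 0.01431, h_2 = f(L/D)V²/2g = 30.23 m
Series → Q common, losses add: H = Σh = 30.94 m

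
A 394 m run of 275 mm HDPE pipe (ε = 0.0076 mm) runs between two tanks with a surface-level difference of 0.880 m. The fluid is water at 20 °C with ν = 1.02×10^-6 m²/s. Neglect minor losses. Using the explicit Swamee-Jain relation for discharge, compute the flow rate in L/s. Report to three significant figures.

Q ≈ 52.6 L/s

Swamee-Jain (Type II): Q = -0.965·√(gD⁵h_f/L)·ln[ε/(3.7D) + √(3.17ν²L/(gD³h_f))]
√(gD⁵h_f/L) = √(9.81·0.275⁵·0.880/394) = 0.005870
ε/(3.7D) = 7.47×10^-6; √(3.17ν²L/(gD³h_f)) = 8.51×10^-5
Q = -0.965·0.005870·ln(9.254×10^-5) = 0.05261 m³/s
Check: V = 0.886 m/s, Re = 2.39×10^5, f = 0.01529, h_f = 0.876 m ≈ 0.880 m ✓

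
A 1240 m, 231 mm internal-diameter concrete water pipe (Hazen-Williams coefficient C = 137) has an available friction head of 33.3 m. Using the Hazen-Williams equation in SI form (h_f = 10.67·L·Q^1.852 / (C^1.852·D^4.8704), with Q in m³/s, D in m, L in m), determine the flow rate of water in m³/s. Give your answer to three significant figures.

Rearranging: Q = [h_f·C^1.852·D^4.8704 / (10.67·L)]^(1/1.852)
Q = [33.3·137^1.852·0.231^4.8704 / (10.67·1240)]^0.540 = 0.1147 m³/s

Q ≈ 0.115 m³/s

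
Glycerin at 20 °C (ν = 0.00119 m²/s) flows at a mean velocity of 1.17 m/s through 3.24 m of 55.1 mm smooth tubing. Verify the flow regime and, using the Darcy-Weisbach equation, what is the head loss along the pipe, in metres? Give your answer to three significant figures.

h_f ≈ 4.85 m

Re = VD/ν = 1.17·0.05510/0.00119 = 54.2 → laminar (Re < 2300)
f = 64/Re = 1.181
h_f = f(L/D)V²/(2g) = 1.181·(3.24/0.05510)·1.17²/(2·9.81) = 4.847 m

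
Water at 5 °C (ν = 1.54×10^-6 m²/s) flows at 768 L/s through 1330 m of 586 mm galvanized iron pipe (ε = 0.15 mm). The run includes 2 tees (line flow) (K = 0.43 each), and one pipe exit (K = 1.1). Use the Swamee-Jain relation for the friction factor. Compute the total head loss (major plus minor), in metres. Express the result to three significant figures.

V = 4Q/(πD²) = 2.848 m/s; V²/2g = 0.4133 m
Re = 1.08×10^6, ε/D = 2.56×10^-4 → f = 0.01529 (Swamee-Jain)
Major: h_f = f(L/D)·V²/2g = 0.01529·2270·0.4133 = 14.34 m
Minor: ΣK = 1.96; h_m = ΣK·V²/2g = 0.8100 m
Total H_L = 14.34 + 0.8100 = 15.15 m

H_L ≈ 15.2 m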